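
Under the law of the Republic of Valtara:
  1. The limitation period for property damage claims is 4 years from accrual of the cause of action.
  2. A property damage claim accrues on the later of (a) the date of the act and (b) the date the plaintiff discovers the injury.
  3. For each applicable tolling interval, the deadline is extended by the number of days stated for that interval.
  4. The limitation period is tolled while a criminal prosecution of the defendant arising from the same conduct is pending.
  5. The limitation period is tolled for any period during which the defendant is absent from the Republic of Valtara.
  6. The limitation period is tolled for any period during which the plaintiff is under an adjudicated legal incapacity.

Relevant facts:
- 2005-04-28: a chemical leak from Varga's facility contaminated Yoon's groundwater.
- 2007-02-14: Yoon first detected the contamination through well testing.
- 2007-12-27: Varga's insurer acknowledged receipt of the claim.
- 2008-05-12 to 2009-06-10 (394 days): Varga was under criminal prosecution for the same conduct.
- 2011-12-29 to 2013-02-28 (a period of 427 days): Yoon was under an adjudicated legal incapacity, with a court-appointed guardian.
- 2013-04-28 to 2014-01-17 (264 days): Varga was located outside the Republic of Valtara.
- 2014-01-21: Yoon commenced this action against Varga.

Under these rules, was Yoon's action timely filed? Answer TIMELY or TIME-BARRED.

The claim accrued on 2007-02-14 — the later of the 2005-04-28 act and the 2007-02-14 discovery.
The untolled deadline — 4 years after 2007-02-14 — is 2011-02-14.
Because the pending criminal prosecution ran from 2008-05-12 to 2009-06-10, the deadline is extended by 394 days to 2012-03-14.
The period was tolled for 427 days by the plaintiff's legal incapacity (2011-12-29 to 2013-02-28), pushing the deadline to 2013-05-15.
The defendant's absence from the jurisdiction from 2013-04-28 to 2014-01-17 tolled the period for 264 days, extending the deadline to 2014-02-03.
None of the other events listed affects the running of the period under the stated rules.
The 2014-01-21 filing precedes the 2014-02-03 deadline; the claim is timely.

TIMELY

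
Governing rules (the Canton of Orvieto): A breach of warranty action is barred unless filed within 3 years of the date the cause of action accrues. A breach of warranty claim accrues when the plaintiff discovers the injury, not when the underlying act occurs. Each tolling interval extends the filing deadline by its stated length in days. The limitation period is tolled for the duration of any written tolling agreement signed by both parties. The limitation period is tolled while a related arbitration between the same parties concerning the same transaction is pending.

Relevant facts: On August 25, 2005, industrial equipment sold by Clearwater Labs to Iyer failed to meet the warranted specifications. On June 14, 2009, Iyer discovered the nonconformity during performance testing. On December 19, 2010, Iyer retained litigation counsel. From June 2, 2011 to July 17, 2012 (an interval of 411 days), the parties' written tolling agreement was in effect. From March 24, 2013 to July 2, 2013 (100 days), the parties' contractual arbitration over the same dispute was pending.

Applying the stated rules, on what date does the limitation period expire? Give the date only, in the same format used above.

November 7, 2013

Under the discovery rule, the claim accrued on June 14, 2009, when Iyer discovered the injury — not on the August 25, 2005 date of the underlying act.
The untolled deadline — 3 years after June 14, 2009 — is June 14, 2012.
The written tolling agreement from June 2, 2011 to July 17, 2012 tolled the period for 411 days, extending the deadline to July 30, 2013.
The pending related arbitration from March 24, 2013 to July 2, 2013 tolled the period for 100 days, extending the deadline to November 7, 2013.
None of the other events listed affects the running of the period under the stated rules.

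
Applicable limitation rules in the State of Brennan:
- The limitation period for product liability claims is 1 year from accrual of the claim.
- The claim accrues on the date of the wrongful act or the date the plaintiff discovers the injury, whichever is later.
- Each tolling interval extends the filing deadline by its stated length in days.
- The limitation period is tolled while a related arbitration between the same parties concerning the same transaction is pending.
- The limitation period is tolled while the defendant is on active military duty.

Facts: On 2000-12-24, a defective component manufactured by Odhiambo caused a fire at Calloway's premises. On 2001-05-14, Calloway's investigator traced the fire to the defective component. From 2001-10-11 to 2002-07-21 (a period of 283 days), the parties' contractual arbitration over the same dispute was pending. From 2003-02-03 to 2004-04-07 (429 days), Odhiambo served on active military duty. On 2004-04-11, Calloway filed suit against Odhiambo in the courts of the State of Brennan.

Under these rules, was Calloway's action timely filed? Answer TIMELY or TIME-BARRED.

Because discovery on 2001-05-14 post-dates the 2000-12-24 act, accrual under the later-of rule falls on 2001-05-14.
1 year from 2001-05-14 is 2002-05-14.
The period was tolled for 283 days by the pending related arbitration (2001-10-11 to 2002-07-21), pushing the deadline to 2003-02-21.
Because the defendant's active military service ran from 2003-02-03 to 2004-04-07, the deadline is extended by 429 days to 2004-04-25.
Calloway filed on 2004-04-11, before the 2004-04-25 deadline, so the action is timely.

TIMELY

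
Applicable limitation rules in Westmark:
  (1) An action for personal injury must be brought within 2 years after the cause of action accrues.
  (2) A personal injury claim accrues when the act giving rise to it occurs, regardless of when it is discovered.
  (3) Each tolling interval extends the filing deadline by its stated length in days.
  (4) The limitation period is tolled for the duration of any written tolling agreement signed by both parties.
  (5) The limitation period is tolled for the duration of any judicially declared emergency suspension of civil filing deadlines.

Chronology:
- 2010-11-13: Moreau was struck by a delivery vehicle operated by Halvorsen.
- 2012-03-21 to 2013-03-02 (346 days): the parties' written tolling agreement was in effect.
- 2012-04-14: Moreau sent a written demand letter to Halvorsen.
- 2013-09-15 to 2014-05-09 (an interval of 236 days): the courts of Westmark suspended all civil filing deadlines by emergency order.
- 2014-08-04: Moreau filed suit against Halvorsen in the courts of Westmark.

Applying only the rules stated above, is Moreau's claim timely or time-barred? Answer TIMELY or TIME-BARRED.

TIME-BARRED

The claim accrued on 2010-11-13, when the wrongful act occurred.
2 years from 2010-11-13 is 2012-11-13.
Because the written tolling agreement ran from 2012-03-21 to 2013-03-02, the deadline is extended by 346 days to 2013-10-25.
The period was tolled for 236 days by the emergency suspension of filing deadlines (2013-09-15 to 2014-05-09), pushing the deadline to 2014-06-18.
The other events in the timeline have no effect on the limitation period under the stated rules.
Moreau filed on 2014-08-04, after the 2014-06-18 deadline, so the action is time-barred.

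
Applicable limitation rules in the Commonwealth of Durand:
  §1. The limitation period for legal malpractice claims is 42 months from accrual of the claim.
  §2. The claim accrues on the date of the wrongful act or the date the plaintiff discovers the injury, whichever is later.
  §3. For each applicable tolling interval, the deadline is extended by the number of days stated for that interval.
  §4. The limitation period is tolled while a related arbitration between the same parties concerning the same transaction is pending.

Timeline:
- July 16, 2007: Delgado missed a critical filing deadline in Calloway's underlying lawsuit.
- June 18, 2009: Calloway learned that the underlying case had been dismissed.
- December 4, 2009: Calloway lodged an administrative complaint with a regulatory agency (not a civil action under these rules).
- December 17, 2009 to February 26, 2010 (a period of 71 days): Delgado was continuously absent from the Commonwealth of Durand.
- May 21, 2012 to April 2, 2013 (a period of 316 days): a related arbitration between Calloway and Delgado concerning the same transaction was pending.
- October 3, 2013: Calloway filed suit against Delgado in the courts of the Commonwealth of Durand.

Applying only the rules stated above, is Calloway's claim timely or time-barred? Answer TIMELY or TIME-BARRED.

TIMELY

Because discovery on June 18, 2009 post-dates the July 16, 2007 act, accrual under the later-of rule falls on June 18, 2009.
42 months from June 18, 2009 is December 18, 2012.
The pending related arbitration from May 21, 2012 to April 2, 2013 tolled the period for 316 days, extending the deadline to October 30, 2013.
No stated provision tolls the period for the defendant's absence, so the interval from December 17, 2009 to February 26, 2010 has no effect on the deadline.
Nothing else in the chronology tolls or restarts the period.
Calloway filed on October 3, 2013, before the October 30, 2013 deadline, so the action is timely.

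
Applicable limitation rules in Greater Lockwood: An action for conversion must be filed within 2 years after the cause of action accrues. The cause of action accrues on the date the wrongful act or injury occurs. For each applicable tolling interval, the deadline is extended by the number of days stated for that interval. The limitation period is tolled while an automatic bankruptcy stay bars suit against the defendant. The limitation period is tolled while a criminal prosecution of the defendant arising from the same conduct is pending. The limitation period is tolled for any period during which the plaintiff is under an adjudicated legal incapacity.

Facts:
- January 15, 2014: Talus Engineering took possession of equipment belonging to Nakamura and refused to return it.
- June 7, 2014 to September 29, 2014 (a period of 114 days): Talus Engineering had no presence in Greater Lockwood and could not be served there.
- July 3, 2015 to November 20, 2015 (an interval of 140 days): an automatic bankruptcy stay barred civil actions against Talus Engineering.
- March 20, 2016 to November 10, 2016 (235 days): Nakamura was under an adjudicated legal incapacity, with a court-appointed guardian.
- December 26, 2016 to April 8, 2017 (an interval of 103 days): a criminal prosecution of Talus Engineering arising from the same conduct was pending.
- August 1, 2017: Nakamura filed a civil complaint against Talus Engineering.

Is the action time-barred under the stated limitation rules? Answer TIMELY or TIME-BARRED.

TIME-BARRED

The cause of action accrued on January 15, 2014, the date of the act.
The untolled deadline — 2 years after January 15, 2014 — is January 15, 2016.
The period was tolled for 140 days by the automatic bankruptcy stay (July 3, 2015 to November 20, 2015), pushing the deadline to June 3, 2016.
Because the plaintiff's legal incapacity ran from March 20, 2016 to November 10, 2016, the deadline is extended by 235 days to January 24, 2017.
The pending criminal prosecution from December 26, 2016 to April 8, 2017 tolled the period for 103 days, extending the deadline to May 7, 2017.
Although the defendant's absence ran from June 7, 2014 to September 29, 2014, the stated rules do not make that a tolling event, so it is disregarded.
Filing on August 1, 2017 missed the May 7, 2017 deadline — the action is time-barred.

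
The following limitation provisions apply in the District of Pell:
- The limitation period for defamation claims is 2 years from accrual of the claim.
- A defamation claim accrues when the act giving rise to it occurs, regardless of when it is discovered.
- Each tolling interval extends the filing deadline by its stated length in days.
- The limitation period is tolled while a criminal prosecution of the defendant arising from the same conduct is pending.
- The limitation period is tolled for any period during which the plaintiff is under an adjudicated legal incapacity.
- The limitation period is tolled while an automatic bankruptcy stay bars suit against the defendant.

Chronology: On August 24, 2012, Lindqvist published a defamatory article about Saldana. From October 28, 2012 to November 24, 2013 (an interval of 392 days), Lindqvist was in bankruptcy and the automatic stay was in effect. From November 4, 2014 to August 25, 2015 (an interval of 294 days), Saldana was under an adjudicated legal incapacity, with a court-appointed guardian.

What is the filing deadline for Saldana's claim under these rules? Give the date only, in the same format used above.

July 10, 2016

The claim accrued on August 24, 2012, the date of the act.
Adding the 2 years base period to August 24, 2012 gives a deadline of August 24, 2014, before any tolling.
The automatic bankruptcy stay from October 28, 2012 to November 24, 2013 tolled the period for 392 days, extending the deadline to September 20, 2015.
The plaintiff's legal incapacity from November 4, 2014 to August 25, 2015 tolled the period for 294 days, extending the deadline to July 10, 2016.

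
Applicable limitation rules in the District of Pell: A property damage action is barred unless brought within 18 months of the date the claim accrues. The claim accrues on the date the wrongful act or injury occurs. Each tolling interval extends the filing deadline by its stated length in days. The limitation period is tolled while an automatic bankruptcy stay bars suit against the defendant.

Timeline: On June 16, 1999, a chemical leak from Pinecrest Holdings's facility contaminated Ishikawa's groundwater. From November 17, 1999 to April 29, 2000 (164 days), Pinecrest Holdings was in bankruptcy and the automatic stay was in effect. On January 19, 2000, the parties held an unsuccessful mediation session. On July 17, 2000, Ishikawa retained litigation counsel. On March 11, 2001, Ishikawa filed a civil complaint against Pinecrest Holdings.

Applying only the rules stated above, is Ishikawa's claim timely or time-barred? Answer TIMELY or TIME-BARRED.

The claim accrued on June 16, 1999, the date of the act.
18 months from June 16, 1999 is December 16, 2000.
The period was tolled for 164 days by the automatic bankruptcy stay (November 17, 1999 to April 29, 2000), pushing the deadline to May 29, 2001.
Nothing else in the chronology tolls or restarts the period.
Filing on March 11, 2001 beat the May 29, 2001 deadline — the action is timely.

TIMELY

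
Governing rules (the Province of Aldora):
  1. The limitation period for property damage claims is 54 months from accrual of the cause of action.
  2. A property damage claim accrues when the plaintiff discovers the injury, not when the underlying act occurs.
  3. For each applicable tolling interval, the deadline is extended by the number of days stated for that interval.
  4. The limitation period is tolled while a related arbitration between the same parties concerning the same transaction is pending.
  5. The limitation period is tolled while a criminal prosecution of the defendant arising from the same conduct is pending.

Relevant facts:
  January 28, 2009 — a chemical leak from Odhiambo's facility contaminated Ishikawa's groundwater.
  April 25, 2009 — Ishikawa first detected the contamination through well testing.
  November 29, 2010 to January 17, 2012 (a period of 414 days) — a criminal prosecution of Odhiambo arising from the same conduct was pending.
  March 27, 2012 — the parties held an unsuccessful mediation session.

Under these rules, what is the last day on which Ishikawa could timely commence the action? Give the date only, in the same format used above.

December 13, 2014

The claim did not accrue until Ishikawa discovered the injury on April 25, 2009; the January 28, 2009 act date does not start the clock under the stated rule.
54 months from April 25, 2009 is October 25, 2013.
Because the pending criminal prosecution ran from November 29, 2010 to January 17, 2012, the deadline is extended by 414 days to December 13, 2014.
The other events in the timeline have no effect on the limitation period under the stated rules.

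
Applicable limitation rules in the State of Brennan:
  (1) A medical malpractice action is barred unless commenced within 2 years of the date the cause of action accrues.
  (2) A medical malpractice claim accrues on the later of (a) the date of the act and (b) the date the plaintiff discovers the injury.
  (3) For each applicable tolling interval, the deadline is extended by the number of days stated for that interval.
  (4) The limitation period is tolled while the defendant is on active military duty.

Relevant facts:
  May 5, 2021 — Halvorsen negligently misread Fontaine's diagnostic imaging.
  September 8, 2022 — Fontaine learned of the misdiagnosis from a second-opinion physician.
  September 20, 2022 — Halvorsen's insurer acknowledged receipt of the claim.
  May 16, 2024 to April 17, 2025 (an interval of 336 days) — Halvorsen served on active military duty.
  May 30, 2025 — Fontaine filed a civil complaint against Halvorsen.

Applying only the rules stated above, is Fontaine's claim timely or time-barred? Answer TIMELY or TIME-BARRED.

TIMELY

Because discovery on September 8, 2022 post-dates the May 5, 2021 act, accrual under the later-of rule falls on September 8, 2022.
2 years from September 8, 2022 is September 8, 2024.
The period was tolled for 336 days by the defendant's active military service (May 16, 2024 to April 17, 2025), pushing the deadline to August 10, 2025.
Nothing else in the chronology tolls or restarts the period.
Fontaine filed on May 30, 2025, before the August 10, 2025 deadline, so the action is timely.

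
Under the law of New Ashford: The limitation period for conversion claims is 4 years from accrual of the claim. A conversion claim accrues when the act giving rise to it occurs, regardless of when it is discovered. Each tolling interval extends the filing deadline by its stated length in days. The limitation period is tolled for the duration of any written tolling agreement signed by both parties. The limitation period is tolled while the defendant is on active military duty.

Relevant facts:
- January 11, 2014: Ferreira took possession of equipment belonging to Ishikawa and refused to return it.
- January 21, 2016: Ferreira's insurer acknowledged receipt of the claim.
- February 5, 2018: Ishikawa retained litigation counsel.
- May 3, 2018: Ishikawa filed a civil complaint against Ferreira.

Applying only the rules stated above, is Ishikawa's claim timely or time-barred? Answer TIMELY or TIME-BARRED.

TIME-BARRED

The limitation period began to run on January 11, 2014.
The untolled deadline — 4 years after January 11, 2014 — is January 11, 2018.
Nothing else in the chronology tolls or restarts the period.
The May 3, 2018 filing falls after the January 11, 2018 deadline; the claim is time-barred.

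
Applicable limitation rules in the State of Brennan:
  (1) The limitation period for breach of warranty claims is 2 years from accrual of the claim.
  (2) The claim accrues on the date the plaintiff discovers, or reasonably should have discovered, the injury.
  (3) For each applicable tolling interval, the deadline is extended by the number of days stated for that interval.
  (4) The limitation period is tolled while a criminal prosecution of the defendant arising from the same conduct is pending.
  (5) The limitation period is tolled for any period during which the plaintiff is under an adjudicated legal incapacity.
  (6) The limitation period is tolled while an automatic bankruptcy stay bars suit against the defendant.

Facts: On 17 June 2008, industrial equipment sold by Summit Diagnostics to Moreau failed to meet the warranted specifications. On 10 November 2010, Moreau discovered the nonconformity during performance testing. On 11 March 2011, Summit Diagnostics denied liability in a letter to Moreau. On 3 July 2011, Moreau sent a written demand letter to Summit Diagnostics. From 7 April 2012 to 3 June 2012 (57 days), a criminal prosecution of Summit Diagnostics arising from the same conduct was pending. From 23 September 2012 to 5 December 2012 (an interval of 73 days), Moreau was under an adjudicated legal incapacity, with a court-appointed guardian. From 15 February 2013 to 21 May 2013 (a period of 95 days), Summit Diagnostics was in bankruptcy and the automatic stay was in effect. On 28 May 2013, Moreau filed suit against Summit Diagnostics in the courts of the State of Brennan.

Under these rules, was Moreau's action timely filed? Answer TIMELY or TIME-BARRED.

Under the discovery rule, the claim accrued on 10 November 2010, when Moreau discovered the injury — not on the 17 June 2008 date of the underlying act.
The untolled deadline — 2 years after 10 November 2010 — is 10 November 2012.
Because the pending criminal prosecution ran from 7 April 2012 to 3 June 2012, the deadline is extended by 57 days to 6 January 2013.
The period was tolled for 73 days by the plaintiff's legal incapacity (23 September 2012 to 5 December 2012), pushing the deadline to 20 March 2013.
Because the automatic bankruptcy stay ran from 15 February 2013 to 21 May 2013, the deadline is extended by 95 days to 23 June 2013.
The other events in the timeline have no effect on the limitation period under the stated rules.
Filing on 28 May 2013 beat the 23 June 2013 deadline — the action is timely.

TIMELY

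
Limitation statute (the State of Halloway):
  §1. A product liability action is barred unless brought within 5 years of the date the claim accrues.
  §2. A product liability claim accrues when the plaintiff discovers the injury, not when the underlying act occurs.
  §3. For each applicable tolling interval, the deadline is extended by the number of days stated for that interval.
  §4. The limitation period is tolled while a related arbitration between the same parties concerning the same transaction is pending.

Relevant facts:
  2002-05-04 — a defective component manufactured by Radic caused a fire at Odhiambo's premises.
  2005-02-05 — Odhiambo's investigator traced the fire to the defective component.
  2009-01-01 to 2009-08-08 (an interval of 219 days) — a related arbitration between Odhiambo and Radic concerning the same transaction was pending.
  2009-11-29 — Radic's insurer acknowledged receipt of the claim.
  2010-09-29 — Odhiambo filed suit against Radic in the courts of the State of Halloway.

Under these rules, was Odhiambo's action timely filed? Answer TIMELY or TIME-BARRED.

TIME-BARRED

Under the discovery rule, the claim accrued on 2005-02-05, when Odhiambo discovered the injury — not on the 2002-05-04 date of the underlying act.
The untolled deadline — 5 years after 2005-02-05 — is 2010-02-05.
Because the pending related arbitration ran from 2009-01-01 to 2009-08-08, the deadline is extended by 219 days to 2010-09-12.
The other events in the timeline have no effect on the limitation period under the stated rules.
Filing on 2010-09-29 missed the 2010-09-12 deadline — the action is time-barred.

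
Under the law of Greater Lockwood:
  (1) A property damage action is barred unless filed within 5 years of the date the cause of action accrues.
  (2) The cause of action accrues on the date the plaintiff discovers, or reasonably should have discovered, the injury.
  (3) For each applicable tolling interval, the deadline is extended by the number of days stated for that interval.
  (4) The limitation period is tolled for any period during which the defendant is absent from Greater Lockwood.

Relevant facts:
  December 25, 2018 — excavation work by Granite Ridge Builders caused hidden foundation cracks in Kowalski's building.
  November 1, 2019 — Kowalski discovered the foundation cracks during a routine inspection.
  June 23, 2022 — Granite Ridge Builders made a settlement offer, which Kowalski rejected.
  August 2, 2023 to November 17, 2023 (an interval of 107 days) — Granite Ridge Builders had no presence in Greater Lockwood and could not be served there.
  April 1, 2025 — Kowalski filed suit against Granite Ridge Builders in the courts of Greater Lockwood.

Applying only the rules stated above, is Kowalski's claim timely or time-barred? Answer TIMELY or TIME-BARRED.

Accrual is tied to discovery, so the period began on November 1, 2019 rather than on December 25, 2018 when the act occurred.
The untolled deadline — 5 years after November 1, 2019 — is November 1, 2024.
Because the defendant's absence from the jurisdiction ran from August 2, 2023 to November 17, 2023, the deadline is extended by 107 days to February 16, 2025.
The other events in the timeline have no effect on the limitation period under the stated rules.
Filing on April 1, 2025 missed the February 16, 2025 deadline — the action is time-barred.

TIME-BARRED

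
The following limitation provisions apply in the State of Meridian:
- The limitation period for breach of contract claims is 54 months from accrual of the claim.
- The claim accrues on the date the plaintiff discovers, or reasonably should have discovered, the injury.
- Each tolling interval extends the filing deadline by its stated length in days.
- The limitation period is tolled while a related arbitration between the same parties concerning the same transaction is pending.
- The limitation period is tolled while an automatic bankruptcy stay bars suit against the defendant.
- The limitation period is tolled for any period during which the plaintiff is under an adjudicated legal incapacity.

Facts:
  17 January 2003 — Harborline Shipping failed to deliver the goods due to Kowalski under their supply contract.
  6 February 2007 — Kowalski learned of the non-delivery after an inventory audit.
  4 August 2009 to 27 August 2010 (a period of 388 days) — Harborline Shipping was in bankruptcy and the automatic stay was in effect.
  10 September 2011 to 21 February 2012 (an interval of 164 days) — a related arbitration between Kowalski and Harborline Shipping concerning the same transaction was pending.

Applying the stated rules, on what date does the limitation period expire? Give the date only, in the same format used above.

8 February 2013

Under the discovery rule, the claim accrued on 6 February 2007, when Kowalski discovered the injury — not on the 17 January 2003 date of the underlying act.
Adding the 54 months base period to 6 February 2007 gives a deadline of 6 August 2011, before any tolling.
Because the automatic bankruptcy stay ran from 4 August 2009 to 27 August 2010, the deadline is extended by 388 days to 28 August 2012.
Because the pending related arbitration ran from 10 September 2011 to 21 February 2012, the deadline is extended by 164 days to 8 February 2013.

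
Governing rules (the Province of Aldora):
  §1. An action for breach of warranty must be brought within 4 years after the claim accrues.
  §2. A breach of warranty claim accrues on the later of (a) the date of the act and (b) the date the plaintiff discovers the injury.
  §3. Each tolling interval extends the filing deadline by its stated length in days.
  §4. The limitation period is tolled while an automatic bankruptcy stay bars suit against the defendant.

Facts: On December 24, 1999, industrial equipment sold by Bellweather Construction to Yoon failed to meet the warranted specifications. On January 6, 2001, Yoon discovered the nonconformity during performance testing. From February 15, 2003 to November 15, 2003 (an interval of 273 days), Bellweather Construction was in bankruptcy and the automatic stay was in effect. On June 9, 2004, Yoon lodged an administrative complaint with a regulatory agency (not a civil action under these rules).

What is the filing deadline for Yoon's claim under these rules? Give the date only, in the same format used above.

Because discovery on January 6, 2001 post-dates the December 24, 1999 act, accrual under the later-of rule falls on January 6, 2001.
4 years from January 6, 2001 is January 6, 2005.
Because the automatic bankruptcy stay ran from February 15, 2003 to November 15, 2003, the deadline is extended by 273 days to October 6, 2005.
Nothing else in the chronology tolls or restarts the period.

October 6, 2005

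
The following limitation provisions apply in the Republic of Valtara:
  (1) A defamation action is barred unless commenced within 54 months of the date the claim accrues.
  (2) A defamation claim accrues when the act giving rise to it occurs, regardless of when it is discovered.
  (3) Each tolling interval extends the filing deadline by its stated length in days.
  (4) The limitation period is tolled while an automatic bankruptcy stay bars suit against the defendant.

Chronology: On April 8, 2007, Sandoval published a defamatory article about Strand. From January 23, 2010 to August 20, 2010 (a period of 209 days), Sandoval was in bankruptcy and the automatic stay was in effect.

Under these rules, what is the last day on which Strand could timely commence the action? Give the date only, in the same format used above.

May 4, 2012

The claim accrued on April 8, 2007, when the wrongful act occurred.
The untolled deadline — 54 months after April 8, 2007 — is October 8, 2011.
The automatic bankruptcy stay from January 23, 2010 to August 20, 2010 tolled the period for 209 days, extending the deadline to May 4, 2012.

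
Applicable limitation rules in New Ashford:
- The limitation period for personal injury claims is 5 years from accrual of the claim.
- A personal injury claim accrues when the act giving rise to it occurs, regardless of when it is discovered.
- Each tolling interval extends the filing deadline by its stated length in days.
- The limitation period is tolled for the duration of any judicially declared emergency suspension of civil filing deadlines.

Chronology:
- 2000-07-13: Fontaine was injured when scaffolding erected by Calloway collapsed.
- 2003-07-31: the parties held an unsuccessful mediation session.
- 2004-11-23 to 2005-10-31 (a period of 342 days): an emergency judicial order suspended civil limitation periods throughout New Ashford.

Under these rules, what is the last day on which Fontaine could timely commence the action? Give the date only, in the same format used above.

The limitation period began to run on 2000-07-13.
5 years from 2000-07-13 is 2005-07-13.
The emergency suspension of filing deadlines from 2004-11-23 to 2005-10-31 tolled the period for 342 days, extending the deadline to 2006-06-20.
The other events in the timeline have no effect on the limitation period under the stated rules.

2006-06-20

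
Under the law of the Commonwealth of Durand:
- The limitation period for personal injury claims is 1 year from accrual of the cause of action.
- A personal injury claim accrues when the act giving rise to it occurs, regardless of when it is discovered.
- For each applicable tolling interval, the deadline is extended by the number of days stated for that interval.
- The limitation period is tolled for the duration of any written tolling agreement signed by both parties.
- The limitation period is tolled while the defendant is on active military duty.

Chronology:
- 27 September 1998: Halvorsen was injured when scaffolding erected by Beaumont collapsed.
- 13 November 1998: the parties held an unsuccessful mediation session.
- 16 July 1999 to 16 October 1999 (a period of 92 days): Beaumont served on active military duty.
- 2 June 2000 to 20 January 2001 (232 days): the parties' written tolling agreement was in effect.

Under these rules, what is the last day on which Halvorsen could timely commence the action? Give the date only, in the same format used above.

The cause of action accrued on 27 September 1998, the date of the act.
1 year from 27 September 1998 is 27 September 1999.
Because the defendant's active military service ran from 16 July 1999 to 16 October 1999, the deadline is extended by 92 days to 28 December 1999.
By the time the written tolling agreement began on 2 June 2000, the limitation period had already expired on 28 December 1999; that interval cannot revive it.
None of the other events listed affects the running of the period under the stated rules.

28 December 1999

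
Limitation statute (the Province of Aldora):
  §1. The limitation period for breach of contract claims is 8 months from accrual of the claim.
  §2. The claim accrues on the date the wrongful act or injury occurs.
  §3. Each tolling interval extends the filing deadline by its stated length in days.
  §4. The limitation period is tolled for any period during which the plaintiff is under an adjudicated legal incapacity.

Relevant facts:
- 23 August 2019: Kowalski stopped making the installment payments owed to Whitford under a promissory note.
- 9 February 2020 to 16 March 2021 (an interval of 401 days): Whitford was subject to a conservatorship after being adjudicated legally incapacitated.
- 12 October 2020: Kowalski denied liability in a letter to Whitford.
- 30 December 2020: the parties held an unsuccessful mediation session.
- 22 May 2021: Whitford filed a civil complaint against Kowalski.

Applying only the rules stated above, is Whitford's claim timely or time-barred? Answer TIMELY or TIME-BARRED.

TIMELY

The claim accrued on 23 August 2019, the date of the act.
Adding the 8 months base period to 23 August 2019 gives a deadline of 23 April 2020, before any tolling.
The period was tolled for 401 days by the plaintiff's legal incapacity (9 February 2020 to 16 March 2021), pushing the deadline to 29 May 2021.
The other events in the timeline have no effect on the limitation period under the stated rules.
Filing on 22 May 2021 beat the 29 May 2021 deadline — the action is timely.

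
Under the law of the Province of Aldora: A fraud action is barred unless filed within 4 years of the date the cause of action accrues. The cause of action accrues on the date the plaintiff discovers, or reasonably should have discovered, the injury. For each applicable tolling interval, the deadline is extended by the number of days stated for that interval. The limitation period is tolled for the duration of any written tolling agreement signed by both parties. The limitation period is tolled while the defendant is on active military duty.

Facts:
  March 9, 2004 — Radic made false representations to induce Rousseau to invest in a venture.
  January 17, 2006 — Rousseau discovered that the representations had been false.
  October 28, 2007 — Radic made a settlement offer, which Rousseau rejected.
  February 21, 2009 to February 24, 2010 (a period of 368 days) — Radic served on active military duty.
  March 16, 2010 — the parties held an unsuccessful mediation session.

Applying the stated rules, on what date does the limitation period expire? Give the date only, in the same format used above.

Accrual is tied to discovery, so the period began on January 17, 2006 rather than on March 9, 2004 when the act occurred.
4 years from January 17, 2006 is January 17, 2010.
Because the defendant's active military service ran from February 21, 2009 to February 24, 2010, the deadline is extended by 368 days to January 20, 2011.
None of the other events listed affects the running of the period under the stated rules.

January 20, 2011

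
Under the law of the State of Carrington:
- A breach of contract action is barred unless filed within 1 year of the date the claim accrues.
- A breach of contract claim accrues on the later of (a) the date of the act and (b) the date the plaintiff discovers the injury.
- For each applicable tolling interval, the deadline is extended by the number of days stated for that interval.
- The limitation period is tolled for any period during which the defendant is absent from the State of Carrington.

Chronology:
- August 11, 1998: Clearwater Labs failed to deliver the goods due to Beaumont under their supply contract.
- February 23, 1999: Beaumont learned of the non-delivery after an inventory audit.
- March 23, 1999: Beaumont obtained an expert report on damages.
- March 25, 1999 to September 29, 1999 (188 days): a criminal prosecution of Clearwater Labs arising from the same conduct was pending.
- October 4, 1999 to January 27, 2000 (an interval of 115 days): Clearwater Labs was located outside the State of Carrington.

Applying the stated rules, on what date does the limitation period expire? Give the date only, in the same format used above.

June 17, 2000

Taking the later of the act (August 11, 1998) and discovery (February 23, 1999), the claim accrued on February 23, 1999.
The untolled deadline — 1 year after February 23, 1999 — is February 23, 2000.
Because the defendant's absence from the jurisdiction ran from October 4, 1999 to January 27, 2000, the deadline is extended by 115 days to June 17, 2000.
The pending criminal prosecution from March 25, 1999 to September 29, 1999 does not toll the period, because no stated rule makes a criminal prosecution a tolling event.
Nothing else in the chronology tolls or restarts the period.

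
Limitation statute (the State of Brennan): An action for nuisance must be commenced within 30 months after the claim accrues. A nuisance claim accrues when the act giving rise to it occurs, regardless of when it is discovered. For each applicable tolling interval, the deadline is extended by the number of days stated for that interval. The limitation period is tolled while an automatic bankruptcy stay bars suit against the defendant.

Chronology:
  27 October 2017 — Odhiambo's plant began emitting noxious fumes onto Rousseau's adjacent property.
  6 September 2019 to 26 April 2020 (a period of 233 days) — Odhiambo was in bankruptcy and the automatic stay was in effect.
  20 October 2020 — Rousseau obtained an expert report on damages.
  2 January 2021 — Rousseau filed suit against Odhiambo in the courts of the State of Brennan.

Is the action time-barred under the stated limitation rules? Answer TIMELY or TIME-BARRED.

The limitation period began to run on 27 October 2017.
Adding the 30 months base period to 27 October 2017 gives a deadline of 27 April 2020, before any tolling.
The period was tolled for 233 days by the automatic bankruptcy stay (6 September 2019 to 26 April 2020), pushing the deadline to 16 December 2020.
The other events in the timeline have no effect on the limitation period under the stated rules.
Rousseau filed on 2 January 2021, after the 16 December 2020 deadline, so the action is time-barred.

TIME-BARRED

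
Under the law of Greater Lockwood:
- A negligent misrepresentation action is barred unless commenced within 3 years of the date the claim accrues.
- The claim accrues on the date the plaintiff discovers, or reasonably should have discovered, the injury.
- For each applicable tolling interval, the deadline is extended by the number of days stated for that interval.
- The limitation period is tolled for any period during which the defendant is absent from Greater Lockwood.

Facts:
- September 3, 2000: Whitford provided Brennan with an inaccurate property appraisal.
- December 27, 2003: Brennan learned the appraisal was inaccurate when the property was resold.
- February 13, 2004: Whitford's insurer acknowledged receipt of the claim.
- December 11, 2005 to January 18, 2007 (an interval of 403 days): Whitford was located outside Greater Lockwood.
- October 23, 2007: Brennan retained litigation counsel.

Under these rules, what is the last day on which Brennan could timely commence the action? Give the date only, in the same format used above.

February 3, 2008

The claim did not accrue until Brennan discovered the injury on December 27, 2003; the September 3, 2000 act date does not start the clock under the stated rule.
3 years from December 27, 2003 is December 27, 2006.
Because the defendant's absence from the jurisdiction ran from December 11, 2005 to January 18, 2007, the deadline is extended by 403 days to February 3, 2008.
The other events in the timeline have no effect on the limitation period under the stated rules.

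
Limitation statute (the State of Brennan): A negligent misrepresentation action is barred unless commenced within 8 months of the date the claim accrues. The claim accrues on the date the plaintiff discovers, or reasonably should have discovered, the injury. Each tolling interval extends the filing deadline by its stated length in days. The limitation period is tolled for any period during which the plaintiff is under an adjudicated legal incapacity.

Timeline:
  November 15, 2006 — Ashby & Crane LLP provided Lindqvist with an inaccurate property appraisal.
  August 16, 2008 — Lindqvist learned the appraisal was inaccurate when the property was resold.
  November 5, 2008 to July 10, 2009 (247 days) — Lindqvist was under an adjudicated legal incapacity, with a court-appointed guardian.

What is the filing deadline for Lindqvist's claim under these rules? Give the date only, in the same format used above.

December 19, 2009

Under the discovery rule, the claim accrued on August 16, 2008, when Lindqvist discovered the injury — not on the November 15, 2006 date of the underlying act.
8 months from August 16, 2008 is April 16, 2009.
The period was tolled for 247 days by the plaintiff's legal incapacity (November 5, 2008 to July 10, 2009), pushing the deadline to December 19, 2009.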